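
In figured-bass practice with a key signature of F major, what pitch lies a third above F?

A

Counting 2 letter steps above F lands on A; in F major, that letter is A.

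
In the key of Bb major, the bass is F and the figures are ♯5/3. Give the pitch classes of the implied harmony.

A third above F in this key is A.
A fifth above F in this key is C, raised to C# by the sharp.
Together with the bass F, this spells F augmented in root position.

F, A, C#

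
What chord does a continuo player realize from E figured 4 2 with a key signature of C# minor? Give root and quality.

F# minor seventh

The figures 4 2 indicate a seventh chord in third inversion.
In third inversion the root lies a second above the bass: a second above E in C# minor is F#.
The chord tones are E, F#, A, C#, giving F# minor seventh.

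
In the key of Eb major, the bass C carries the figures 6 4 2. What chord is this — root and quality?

D half-diminished seventh

The figures 6 4 2 indicate a seventh chord in third inversion.
In third inversion the root lies a second above the bass: a second above C in Eb major is D.
The chord tones are C, D, F, Ab, giving D half-diminished seventh.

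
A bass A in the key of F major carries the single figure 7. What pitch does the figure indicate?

Counting 6 letter steps above A lands on G; in F major, that letter is G.

G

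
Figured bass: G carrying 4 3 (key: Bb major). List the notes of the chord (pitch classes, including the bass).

G, Bb, C, Eb

The written figures 4 3 are shorthand for 6/4/3: the 6 is implied.
A third above G in this key is Bb.
A fourth above G in this key is C.
A sixth above G in this key is Eb.
Together with the bass G, this spells C minor seventh in second inversion.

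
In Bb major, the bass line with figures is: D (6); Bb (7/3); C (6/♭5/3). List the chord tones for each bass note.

D, F, Bb | Bb, D, F, A | C, Eb, Gb, A

D (6/3): D, F, Bb.
Bb (7/5/3): Bb, D, F, A.
C (6/b5/3): C, Eb, Gb, A.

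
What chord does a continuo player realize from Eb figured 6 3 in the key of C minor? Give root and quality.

The figures 6 3 indicate a triad in first inversion.
In first inversion the root lies a sixth above the bass: a sixth above Eb in C minor is C.
The chord tones are Eb, G, C, giving C minor.

C minor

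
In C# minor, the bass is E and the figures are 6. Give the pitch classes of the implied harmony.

E, G#, C#

The written figures 6 are shorthand for 6/3: the 3 is implied.
A third above E in this key is G#.
A sixth above E in this key is C#.
Together with the bass E, this spells C# minor in first inversion.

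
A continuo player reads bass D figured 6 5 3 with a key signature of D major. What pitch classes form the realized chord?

A third above D in this key is F#.
A fifth above D in this key is A.
A sixth above D in this key is B.
Together with the bass D, this spells B minor seventh in first inversion.

D, F#, A, B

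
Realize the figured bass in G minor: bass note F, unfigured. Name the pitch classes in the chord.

F, A, C

An unfigured bass implies 5/3.
A third above F in this key is A.
A fifth above F in this key is C.
Together with the bass F, this spells F major in root position.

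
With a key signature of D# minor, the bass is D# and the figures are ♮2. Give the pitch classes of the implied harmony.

The written figures ♮2 are shorthand for 6/4/2: the 6/4 are implied.
A second above D# in this key is E#, made natural (E) by the ♮ figure.
A fourth above D# in this key is G#.
A sixth above D# in this key is B.
Together with the bass D#, this spells E major seventh in third inversion.

D#, E, G#, B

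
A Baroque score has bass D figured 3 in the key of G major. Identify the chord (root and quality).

The figures 3 indicate a triad in root position.
In root position the bass is the root, so the root is D.
The chord tones are D, F#, A, giving D major.

D major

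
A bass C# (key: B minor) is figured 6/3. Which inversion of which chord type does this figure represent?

Intervals of 6/3 above the bass form a triad; the bass is the third, so this is first inversion.

triad, first inversion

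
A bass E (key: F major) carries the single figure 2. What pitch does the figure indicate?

Counting 1 letter step above E lands on F; in F major, that letter is F.

F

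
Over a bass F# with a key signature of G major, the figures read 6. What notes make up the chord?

The written figures 6 are shorthand for 6/3: the 3 is implied.
A third above F# in this key is A.
A sixth above F# in this key is D.
Together with the bass F#, this spells D major in first inversion.

F#, A, D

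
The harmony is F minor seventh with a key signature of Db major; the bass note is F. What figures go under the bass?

F is the root of F minor seventh, so the chord is in root position.
A seventh chord in root position is figured 7/5/3, conventionally abbreviated 7.

7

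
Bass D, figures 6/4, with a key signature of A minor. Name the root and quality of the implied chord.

G major

The figures 6/4 indicate a triad in second inversion.
In second inversion the root lies a fourth above the bass: a fourth above D in A minor is G.
The chord tones are D, G, B, giving G major.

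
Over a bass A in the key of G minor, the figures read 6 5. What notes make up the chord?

A, C, Eb, F

The written figures 6 5 are shorthand for 6/5/3: the 3 is implied.
A third above A in this key is C.
A fifth above A in this key is Eb.
A sixth above A in this key is F.
Together with the bass A, this spells F dominant seventh in first inversion.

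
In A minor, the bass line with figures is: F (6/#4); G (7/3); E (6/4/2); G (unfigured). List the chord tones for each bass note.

F (6/#4): F, B#, D.
G (7/5/3): G, B, D, F.
E (6/4/2): E, F, A, C.
G (5/3): G, B, D.

F, B#, D | G, B, D, F | E, F, A, C | G, B, D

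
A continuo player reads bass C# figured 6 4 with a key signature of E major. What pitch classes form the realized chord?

A fourth above C# in this key is F#.
A sixth above C# in this key is A.
Together with the bass C#, this spells F# minor in second inversion.

C#, F#, A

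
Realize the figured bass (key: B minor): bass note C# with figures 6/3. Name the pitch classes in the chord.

A third above C# in this key is E.
A sixth above C# in this key is A.
Together with the bass C#, this spells A major in first inversion.

C#, E, A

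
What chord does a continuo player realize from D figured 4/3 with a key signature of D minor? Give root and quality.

The figures 4/3 indicate a seventh chord in second inversion.
In second inversion the root lies a fourth above the bass: a fourth above D in D minor is G.
The chord tones are D, F, G, Bb, giving G minor seventh.

G minor seventh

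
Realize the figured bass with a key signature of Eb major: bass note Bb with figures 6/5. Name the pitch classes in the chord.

The written figures 6/5 are shorthand for 6/5/3: the 3 is implied.
A third above Bb in this key is D.
A fifth above Bb in this key is F.
A sixth above Bb in this key is G.
Together with the bass Bb, this spells G minor seventh in first inversion.

Bb, D, F, G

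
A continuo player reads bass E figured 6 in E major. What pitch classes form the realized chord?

The written figures 6 are shorthand for 6/3: the 3 is implied.
A third above E in this key is G#.
A sixth above E in this key is C#.
Together with the bass E, this spells C# minor in first inversion.

E, G#, C#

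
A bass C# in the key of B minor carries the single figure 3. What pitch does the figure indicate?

Counting 2 letter steps above C# lands on E; in B minor, that letter is E.

E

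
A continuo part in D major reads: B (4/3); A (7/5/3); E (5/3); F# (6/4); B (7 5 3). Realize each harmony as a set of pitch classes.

B (6/4/3): B, D, E, G.
A (7/5/3): A, C#, E, G.
E (5/3): E, G, B.
F# (6/4): F#, B, D.
B (7/5/3): B, D, F#, A.

B, D, E, G | A, C#, E, G | E, G, B | F#, B, D | B, D, F#, A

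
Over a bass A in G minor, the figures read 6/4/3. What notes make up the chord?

A third above A in this key is C.
A fourth above A in this key is D.
A sixth above A in this key is F.
Together with the bass A, this spells D minor seventh in second inversion.

A, C, D, F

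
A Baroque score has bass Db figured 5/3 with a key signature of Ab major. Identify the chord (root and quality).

The figures 5/3 indicate a triad in root position.
In root position the bass is the root, so the root is Db.
The chord tones are Db, F, Ab, giving Db major.

Db major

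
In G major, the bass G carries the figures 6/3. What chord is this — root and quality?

E minor

The figures 6/3 indicate a triad in first inversion.
In first inversion the root lies a sixth above the bass: a sixth above G in G major is E.
The chord tones are G, B, E, giving E minor.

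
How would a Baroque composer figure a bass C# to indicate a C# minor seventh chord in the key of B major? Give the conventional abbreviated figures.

7

C# is the root of C# minor seventh, so the chord is in root position.
A seventh chord in root position is figured 7/5/3, conventionally abbreviated 7.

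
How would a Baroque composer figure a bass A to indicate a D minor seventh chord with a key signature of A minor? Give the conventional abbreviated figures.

A is the fifth of D minor seventh, so the chord is in second inversion.
A seventh chord in second inversion is figured 6/4/3, conventionally abbreviated 4/3.

4/3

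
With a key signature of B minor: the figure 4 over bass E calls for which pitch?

A

Counting 3 letter steps above E lands on A; in B minor, that letter is A.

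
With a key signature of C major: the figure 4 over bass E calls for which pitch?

A

Counting 3 letter steps above E lands on A; in C major, that letter is A.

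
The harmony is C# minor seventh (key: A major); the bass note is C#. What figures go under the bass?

C# is the root of C# minor seventh, so the chord is in root position.
A seventh chord in root position is figured 7/5/3, conventionally abbreviated 7.

7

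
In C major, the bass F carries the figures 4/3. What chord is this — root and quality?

B half-diminished seventh

The figures 4/3 indicate a seventh chord in second inversion.
In second inversion the root lies a fourth above the bass: a fourth above F in C major is B.
The chord tones are F, A, B, D, giving B half-diminished seventh.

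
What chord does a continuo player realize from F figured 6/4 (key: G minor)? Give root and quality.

The figures 6/4 indicate a triad in second inversion.
In second inversion the root lies a fourth above the bass: a fourth above F in G minor is Bb.
The chord tones are F, Bb, D, giving Bb major.

Bb major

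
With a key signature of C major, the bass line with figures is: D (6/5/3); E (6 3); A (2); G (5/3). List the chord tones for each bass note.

D (6/5/3): D, F, A, B.
E (6/3): E, G, C.
A (6/4/2): A, B, D, F.
G (5/3): G, B, D.

D, F, A, B | E, G, C | A, B, D, F | G, B, D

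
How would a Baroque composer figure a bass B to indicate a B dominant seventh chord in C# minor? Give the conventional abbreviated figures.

B is the root of B dominant seventh, so the chord is in root position.
A seventh chord in root position is figured 7/5/3, conventionally abbreviated 7.

7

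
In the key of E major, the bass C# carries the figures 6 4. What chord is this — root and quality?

The figures 6 4 indicate a triad in second inversion.
In second inversion the root lies a fourth above the bass: a fourth above C# in E major is F#.
The chord tones are C#, F#, A, giving F# minor.

F# minor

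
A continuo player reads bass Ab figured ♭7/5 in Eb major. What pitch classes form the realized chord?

The written figures ♭7/5 are shorthand for 7/5/3: the 3 is implied.
A third above Ab in this key is C.
A fifth above Ab in this key is Eb.
A seventh above Ab in this key is G, lowered to Gb by the flat.
Together with the bass Ab, this spells Ab dominant seventh in root position.

Ab, C, Eb, Gb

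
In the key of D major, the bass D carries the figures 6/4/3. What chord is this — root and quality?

G major seventh

The figures 6/4/3 indicate a seventh chord in second inversion.
In second inversion the root lies a fourth above the bass: a fourth above D in D major is G.
The chord tones are D, F#, G, B, giving G major seventh.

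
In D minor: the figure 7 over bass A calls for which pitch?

Counting 6 letter steps above A lands on G; in D minor, that letter is G.

G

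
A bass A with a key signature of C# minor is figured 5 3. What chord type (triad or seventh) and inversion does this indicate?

triad, root position

Intervals of 5/3 above the bass form a triad; the bass is the root, so this is root position.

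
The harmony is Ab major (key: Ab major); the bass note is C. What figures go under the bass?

6

C is the third of Ab major, so the chord is in first inversion.
A triad in first inversion is figured 6/3, conventionally abbreviated 6.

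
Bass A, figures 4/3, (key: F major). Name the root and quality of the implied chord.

D minor seventh

The figures 4/3 indicate a seventh chord in second inversion.
In second inversion the root lies a fourth above the bass: a fourth above A in F major is D.
The chord tones are A, C, D, F, giving D minor seventh.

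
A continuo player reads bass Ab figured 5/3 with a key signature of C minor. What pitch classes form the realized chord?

A third above Ab in this key is C.
A fifth above Ab in this key is Eb.
Together with the bass Ab, this spells Ab major in root position.

Ab, C, Eb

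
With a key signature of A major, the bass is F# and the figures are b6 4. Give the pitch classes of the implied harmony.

F#, B, Db

A fourth above F# in this key is B.
A sixth above F# in this key is D, lowered to Db by the flat.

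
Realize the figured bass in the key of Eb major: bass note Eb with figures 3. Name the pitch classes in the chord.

The written figures 3 are shorthand for 5/3: the 5 is implied.
A third above Eb in this key is G.
A fifth above Eb in this key is Bb.
Together with the bass Eb, this spells Eb major in root position.

Eb, G, Bb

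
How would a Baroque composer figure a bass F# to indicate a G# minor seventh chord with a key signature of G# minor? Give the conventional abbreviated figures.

F# is the seventh of G# minor seventh, so the chord is in third inversion.
A seventh chord in third inversion is figured 6/4/2, conventionally abbreviated 4/2.

4/2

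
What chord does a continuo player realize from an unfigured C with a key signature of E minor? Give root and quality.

An unfigured bass indicates a triad in root position.
In root position the bass is the root, so the root is C.
The chord tones are C, E, G, giving C major.

C major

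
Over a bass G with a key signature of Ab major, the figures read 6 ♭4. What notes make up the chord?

G, Cb, Eb

A fourth above G in this key is C, lowered to Cb by the flat.
A sixth above G in this key is Eb.
Together with the bass G, this spells Cb augmented in second inversion.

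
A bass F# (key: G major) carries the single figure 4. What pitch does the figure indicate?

Counting 3 letter steps above F# lands on B; in G major, that letter is B.

B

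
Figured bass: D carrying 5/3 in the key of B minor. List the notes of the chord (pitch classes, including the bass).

D, F#, A

A third above D in this key is F#.
A fifth above D in this key is A.
Together with the bass D, this spells D major in root position.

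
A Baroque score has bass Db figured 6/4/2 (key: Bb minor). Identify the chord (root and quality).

The figures 6/4/2 indicate a seventh chord in third inversion.
In third inversion the root lies a second above the bass: a second above Db in Bb minor is Eb.
The chord tones are Db, Eb, Gb, Bb, giving Eb minor seventh.

Eb minor seventh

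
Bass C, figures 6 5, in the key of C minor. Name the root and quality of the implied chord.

The figures 6 5 indicate a seventh chord in first inversion.
In first inversion the root lies a sixth above the bass: a sixth above C in C minor is Ab.
The chord tones are C, Eb, G, Ab, giving Ab major seventh.

Ab major seventh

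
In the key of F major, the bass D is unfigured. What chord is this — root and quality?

An unfigured bass indicates a triad in root position.
In root position the bass is the root, so the root is D.
The chord tones are D, F, A, giving D minor.

D minor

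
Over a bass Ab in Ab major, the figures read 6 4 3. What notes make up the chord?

A third above Ab in this key is C.
A fourth above Ab in this key is Db.
A sixth above Ab in this key is F.
Together with the bass Ab, this spells Db major seventh in second inversion.

Ab, C, Db, F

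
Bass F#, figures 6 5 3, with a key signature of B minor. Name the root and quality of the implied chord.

The figures 6 5 3 indicate a seventh chord in first inversion.
In first inversion the root lies a sixth above the bass: a sixth above F# in B minor is D.
The chord tones are F#, A, C#, D, giving D major seventh.

D major seventh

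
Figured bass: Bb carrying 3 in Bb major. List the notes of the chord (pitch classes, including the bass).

Bb, D, F

The written figures 3 are shorthand for 5/3: the 5 is implied.
A third above Bb in this key is D.
A fifth above Bb in this key is F.
Together with the bass Bb, this spells Bb major in root position.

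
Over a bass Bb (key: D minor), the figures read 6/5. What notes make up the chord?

The written figures 6/5 are shorthand for 6/5/3: the 3 is implied.
A third above Bb in this key is D.
A fifth above Bb in this key is F.
A sixth above Bb in this key is G.
Together with the bass Bb, this spells G minor seventh in first inversion.

Bb, D, F, G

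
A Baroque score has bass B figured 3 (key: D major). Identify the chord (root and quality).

The figures 3 indicate a triad in root position.
In root position the bass is the root, so the root is B.
The chord tones are B, D, F#, giving B minor.

B minor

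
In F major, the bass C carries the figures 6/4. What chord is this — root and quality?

The figures 6/4 indicate a triad in second inversion.
In second inversion the root lies a fourth above the bass: a fourth above C in F major is F.
The chord tones are C, F, A, giving F major.

F major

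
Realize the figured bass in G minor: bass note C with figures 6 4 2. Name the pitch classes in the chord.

C, D, F, A

A second above C in this key is D.
A fourth above C in this key is F.
A sixth above C in this key is A.
Together with the bass C, this spells D minor seventh in third inversion.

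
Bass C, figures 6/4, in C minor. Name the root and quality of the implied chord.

F minor

The figures 6/4 indicate a triad in second inversion.
In second inversion the root lies a fourth above the bass: a fourth above C in C minor is F.
The chord tones are C, F, Ab, giving F minor.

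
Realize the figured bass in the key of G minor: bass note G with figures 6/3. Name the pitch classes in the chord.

G, Bb, Eb

A third above G in this key is Bb.
A sixth above G in this key is Eb.
Together with the bass G, this spells Eb major in first inversion.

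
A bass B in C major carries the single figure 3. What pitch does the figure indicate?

D

Counting 2 letter steps above B lands on D; in C major, that letter is D.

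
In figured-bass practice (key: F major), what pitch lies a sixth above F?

Counting 5 letter steps above F lands on D; in F major, that letter is D.

D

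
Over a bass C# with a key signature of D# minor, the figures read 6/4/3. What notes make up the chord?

C#, E#, F#, A#

A third above C# in this key is E#.
A fourth above C# in this key is F#.
A sixth above C# in this key is A#.
Together with the bass C#, this spells F# major seventh in second inversion.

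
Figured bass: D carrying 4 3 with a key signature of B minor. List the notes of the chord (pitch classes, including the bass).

The written figures 4 3 are shorthand for 6/4/3: the 6 is implied.
A third above D in this key is F#.
A fourth above D in this key is G.
A sixth above D in this key is B.
Together with the bass D, this spells G major seventh in second inversion.

D, F#, G, B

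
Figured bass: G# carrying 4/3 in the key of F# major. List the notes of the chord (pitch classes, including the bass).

G#, B, C#, E#

The written figures 4/3 are shorthand for 6/4/3: the 6 is implied.
A third above G# in this key is B.
A fourth above G# in this key is C#.
A sixth above G# in this key is E#.
Together with the bass G#, this spells C# dominant seventh in second inversion.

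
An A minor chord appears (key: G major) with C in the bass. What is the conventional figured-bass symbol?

6

C is the third of A minor, so the chord is in first inversion.
A triad in first inversion is figured 6/3, conventionally abbreviated 6.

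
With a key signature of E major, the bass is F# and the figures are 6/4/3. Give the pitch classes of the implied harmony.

F#, A, B, D#

A third above F# in this key is A.
A fourth above F# in this key is B.
A sixth above F# in this key is D#.
Together with the bass F#, this spells B dominant seventh in second inversion.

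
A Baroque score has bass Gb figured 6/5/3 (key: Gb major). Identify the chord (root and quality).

Eb minor seventh

The figures 6/5/3 indicate a seventh chord in first inversion.
In first inversion the root lies a sixth above the bass: a sixth above Gb in Gb major is Eb.
The chord tones are Gb, Bb, Db, Eb, giving Eb minor seventh.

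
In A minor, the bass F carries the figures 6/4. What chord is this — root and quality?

B diminished

The figures 6/4 indicate a triad in second inversion.
In second inversion the root lies a fourth above the bass: a fourth above F in A minor is B.
The chord tones are F, B, D, giving B diminished.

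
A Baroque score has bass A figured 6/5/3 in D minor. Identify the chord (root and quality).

The figures 6/5/3 indicate a seventh chord in first inversion.
In first inversion the root lies a sixth above the bass: a sixth above A in D minor is F.
The chord tones are A, C, E, F, giving F major seventh.

F major seventh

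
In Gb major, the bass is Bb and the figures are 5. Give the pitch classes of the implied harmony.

Bb, Db, F

The written figures 5 are shorthand for 5/3: the 3 is implied.
A third above Bb in this key is Db.
A fifth above Bb in this key is F.
Together with the bass Bb, this spells Bb minor in root position.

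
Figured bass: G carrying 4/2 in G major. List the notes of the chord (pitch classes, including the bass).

The written figures 4/2 are shorthand for 6/4/2: the 6 is implied.
A second above G in this key is A.
A fourth above G in this key is C.
A sixth above G in this key is E.
Together with the bass G, this spells A minor seventh in third inversion.

G, A, C, E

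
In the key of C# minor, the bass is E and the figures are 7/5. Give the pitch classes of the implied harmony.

E, G#, B, D#

The written figures 7/5 are shorthand for 7/5/3: the 3 is implied.
A third above E in this key is G#.
A fifth above E in this key is B.
A seventh above E in this key is D#.
Together with the bass E, this spells E major seventh in root position.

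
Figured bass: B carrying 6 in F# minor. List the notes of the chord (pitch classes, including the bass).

The written figures 6 are shorthand for 6/3: the 3 is implied.
A third above B in this key is D.
A sixth above B in this key is G#.
Together with the bass B, this spells G# diminished in first inversion.

B, D, G#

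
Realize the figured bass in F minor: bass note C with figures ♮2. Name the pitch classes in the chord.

C, D, F, Ab

The written figures ♮2 are shorthand for 6/4/2: the 6/4 are implied.
A second above C in this key is Db, made natural (D) by the ♮ figure.
A fourth above C in this key is F.
A sixth above C in this key is Ab.
Together with the bass C, this spells D half-diminished seventh in third inversion.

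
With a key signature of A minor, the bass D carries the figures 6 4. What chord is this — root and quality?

The figures 6 4 indicate a triad in second inversion.
In second inversion the root lies a fourth above the bass: a fourth above D in A minor is G.
The chord tones are D, G, B, giving G major.

G major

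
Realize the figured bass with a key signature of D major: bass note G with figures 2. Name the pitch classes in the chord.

G, A, C#, E

The written figures 2 are shorthand for 6/4/2: the 6/4 are implied.
A second above G in this key is A.
A fourth above G in this key is C#.
A sixth above G in this key is E.
Together with the bass G, this spells A dominant seventh in third inversion.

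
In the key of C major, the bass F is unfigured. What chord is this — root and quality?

F major

An unfigured bass indicates a triad in root position.
In root position the bass is the root, so the root is F.
The chord tones are F, A, C, giving F major.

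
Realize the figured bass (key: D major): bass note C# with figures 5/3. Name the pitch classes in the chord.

C#, E, G

A third above C# in this key is E.
A fifth above C# in this key is G.
Together with the bass C#, this spells C# diminished in root position.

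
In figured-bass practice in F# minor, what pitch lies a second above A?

B

Counting 1 letter step above A lands on B; in F# minor, that letter is B.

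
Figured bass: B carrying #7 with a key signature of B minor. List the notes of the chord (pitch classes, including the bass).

The written figures #7 are shorthand for 7/5/3: the 5/3 are implied.
A third above B in this key is D.
A fifth above B in this key is F#.
A seventh above B in this key is A, raised to A# by the sharp.
Together with the bass B, this spells B minor-major seventh in root position.

B, D, F#, A#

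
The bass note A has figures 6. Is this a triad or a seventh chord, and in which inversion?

6 is shorthand for 6/3.
Intervals of 6/3 above the bass form a triad; the bass is the third, so this is first inversion.

triad, first inversion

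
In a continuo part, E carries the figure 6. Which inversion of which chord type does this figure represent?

triad, first inversion

6 is shorthand for 6/3.
Intervals of 6/3 above the bass form a triad; the bass is the third, so this is first inversion.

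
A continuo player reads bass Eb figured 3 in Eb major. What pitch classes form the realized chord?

The written figures 3 are shorthand for 5/3: the 5 is implied.
A third above Eb in this key is G.
A fifth above Eb in this key is Bb.
Together with the bass Eb, this spells Eb major in root position.

Eb, G, Bb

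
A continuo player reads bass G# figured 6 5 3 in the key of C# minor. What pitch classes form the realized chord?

G#, B, D#, E

A third above G# in this key is B.
A fifth above G# in this key is D#.
A sixth above G# in this key is E.
Together with the bass G#, this spells E major seventh in first inversion.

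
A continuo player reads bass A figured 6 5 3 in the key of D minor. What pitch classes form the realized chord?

A third above A in this key is C.
A fifth above A in this key is E.
A sixth above A in this key is F.
Together with the bass A, this spells F major seventh in first inversion.

A, C, E, F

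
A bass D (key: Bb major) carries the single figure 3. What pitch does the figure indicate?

F

Counting 2 letter steps above D lands on F; in Bb major, that letter is F.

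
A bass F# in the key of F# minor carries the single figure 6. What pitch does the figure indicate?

Counting 5 letter steps above F# lands on D; in F# minor, that letter is D.

D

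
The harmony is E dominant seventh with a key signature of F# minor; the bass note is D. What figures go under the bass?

4/2

D is the seventh of E dominant seventh, so the chord is in third inversion.
A seventh chord in third inversion is figured 6/4/2, conventionally abbreviated 4/2.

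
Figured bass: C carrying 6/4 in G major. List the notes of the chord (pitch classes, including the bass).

C, F#, A

A fourth above C in this key is F#.
A sixth above C in this key is A.
Together with the bass C, this spells F# diminished in second inversion.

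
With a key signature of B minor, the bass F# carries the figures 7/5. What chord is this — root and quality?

F# minor seventh

The figures 7/5 indicate a seventh chord in root position.
In root position the bass is the root, so the root is F#.
The chord tones are F#, A, C#, E, giving F# minor seventh.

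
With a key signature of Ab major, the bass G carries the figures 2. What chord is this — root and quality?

The figures 2 indicate a seventh chord in third inversion.
In third inversion the root lies a second above the bass: a second above G in Ab major is Ab.
The chord tones are G, Ab, C, Eb, giving Ab major seventh.

Ab major seventh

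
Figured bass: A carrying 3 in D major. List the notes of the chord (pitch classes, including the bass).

A, C#, E

The written figures 3 are shorthand for 5/3: the 5 is implied.
A third above A in this key is C#.
A fifth above A in this key is E.
Together with the bass A, this spells A major in root position.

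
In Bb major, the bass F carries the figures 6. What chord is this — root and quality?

The figures 6 indicate a triad in first inversion.
In first inversion the root lies a sixth above the bass: a sixth above F in Bb major is D.
The chord tones are F, A, D, giving D minor.

D minor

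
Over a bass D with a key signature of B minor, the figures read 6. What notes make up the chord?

D, F#, B

The written figures 6 are shorthand for 6/3: the 3 is implied.
A third above D in this key is F#.
A sixth above D in this key is B.
Together with the bass D, this spells B minor in first inversion.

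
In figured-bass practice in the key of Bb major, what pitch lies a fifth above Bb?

Counting 4 letter steps above Bb lands on F; in Bb major, that letter is F.

F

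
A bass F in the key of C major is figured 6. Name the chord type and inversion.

triad, first inversion

6 is shorthand for 6/3.
Intervals of 6/3 above the bass form a triad; the bass is the third, so this is first inversion.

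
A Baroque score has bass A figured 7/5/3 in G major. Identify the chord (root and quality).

A minor seventh

The figures 7/5/3 indicate a seventh chord in root position.
In root position the bass is the root, so the root is A.
The chord tones are A, C, E, G, giving A minor seventh.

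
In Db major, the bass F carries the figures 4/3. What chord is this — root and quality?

Bb minor seventh

The figures 4/3 indicate a seventh chord in second inversion.
In second inversion the root lies a fourth above the bass: a fourth above F in Db major is Bb.
The chord tones are F, Ab, Bb, Db, giving Bb minor seventh.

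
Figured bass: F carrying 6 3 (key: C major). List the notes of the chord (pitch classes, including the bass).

A third above F in this key is A.
A sixth above F in this key is D.
Together with the bass F, this spells D minor in first inversion.

F, A, D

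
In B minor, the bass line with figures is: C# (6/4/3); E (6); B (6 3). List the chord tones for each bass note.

C# (6/4/3): C#, E, F#, A.
E (6/3): E, G, C#.
B (6/3): B, D, G.

C#, E, F#, A | E, G, C# | B, D, G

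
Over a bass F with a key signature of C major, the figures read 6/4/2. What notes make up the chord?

A second above F in this key is G.
A fourth above F in this key is B.
A sixth above F in this key is D.
Together with the bass F, this spells G dominant seventh in third inversion.

F, G, B, D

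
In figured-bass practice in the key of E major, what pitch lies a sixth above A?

F#

Counting 5 letter steps above A lands on F; in E major, that letter is F#.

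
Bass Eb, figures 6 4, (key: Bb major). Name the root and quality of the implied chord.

The figures 6 4 indicate a triad in second inversion.
In second inversion the root lies a fourth above the bass: a fourth above Eb in Bb major is A.
The chord tones are Eb, A, C, giving A diminished.

A diminished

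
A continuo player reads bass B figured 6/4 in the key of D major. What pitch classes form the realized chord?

B, E, G

A fourth above B in this key is E.
A sixth above B in this key is G.
Together with the bass B, this spells E minor in second inversion.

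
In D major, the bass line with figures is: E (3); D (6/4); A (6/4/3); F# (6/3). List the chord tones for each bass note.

E, G, B | D, G, B | A, C#, D, F# | F#, A, D

E (5/3): E, G, B.
D (6/4): D, G, B.
A (6/4/3): A, C#, D, F#.
F# (6/3): F#, A, D.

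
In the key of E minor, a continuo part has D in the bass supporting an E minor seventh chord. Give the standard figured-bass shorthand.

4/2

D is the seventh of E minor seventh, so the chord is in third inversion.
A seventh chord in third inversion is figured 6/4/2, conventionally abbreviated 4/2.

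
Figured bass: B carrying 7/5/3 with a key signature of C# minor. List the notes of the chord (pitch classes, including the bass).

B, D#, F#, A

A third above B in this key is D#.
A fifth above B in this key is F#.
A seventh above B in this key is A.
Together with the bass B, this spells B dominant seventh in root position.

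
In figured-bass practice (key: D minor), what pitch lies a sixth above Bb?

G

Counting 5 letter steps above Bb lands on G; in D minor, that letter is G.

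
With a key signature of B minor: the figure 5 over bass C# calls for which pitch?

G

Counting 4 letter steps above C# lands on G; in B minor, that letter is G.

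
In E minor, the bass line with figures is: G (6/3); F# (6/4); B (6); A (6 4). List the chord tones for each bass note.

G, B, E | F#, B, D | B, D, G | A, D, F#

G (6/3): G, B, E.
F# (6/4): F#, B, D.
B (6/3): B, D, G.
A (6/4): A, D, F#.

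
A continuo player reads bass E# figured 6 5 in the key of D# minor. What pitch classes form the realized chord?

The written figures 6 5 are shorthand for 6/5/3: the 3 is implied.
A third above E# in this key is G#.
A fifth above E# in this key is B.
A sixth above E# in this key is C#.
Together with the bass E#, this spells C# dominant seventh in first inversion.

E#, G#, B, C#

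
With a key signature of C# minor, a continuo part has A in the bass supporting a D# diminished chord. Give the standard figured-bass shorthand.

A is the fifth of D# diminished, so the chord is in second inversion.
A triad in second inversion is figured 6/4, conventionally abbreviated 6/4.

6/4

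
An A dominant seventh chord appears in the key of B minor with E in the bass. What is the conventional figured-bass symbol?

E is the fifth of A dominant seventh, so the chord is in second inversion.
A seventh chord in second inversion is figured 6/4/3, conventionally abbreviated 4/3.

4/3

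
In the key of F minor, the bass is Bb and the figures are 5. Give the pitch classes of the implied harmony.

The written figures 5 are shorthand for 5/3: the 3 is implied.
A third above Bb in this key is Db.
A fifth above Bb in this key is F.
Together with the bass Bb, this spells Bb minor in root position.

Bb, Db, F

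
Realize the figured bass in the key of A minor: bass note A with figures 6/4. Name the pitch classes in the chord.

A fourth above A in this key is D.
A sixth above A in this key is F.
Together with the bass A, this spells D minor in second inversion.

A, D, F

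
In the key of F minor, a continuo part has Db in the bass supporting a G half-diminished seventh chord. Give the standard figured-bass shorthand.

Db is the fifth of G half-diminished seventh, so the chord is in second inversion.
A seventh chord in second inversion is figured 6/4/3, conventionally abbreviated 4/3.

4/3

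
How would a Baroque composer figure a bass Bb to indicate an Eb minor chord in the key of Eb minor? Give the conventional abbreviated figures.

Bb is the fifth of Eb minor, so the chord is in second inversion.
A triad in second inversion is figured 6/4, conventionally abbreviated 6/4.

6/4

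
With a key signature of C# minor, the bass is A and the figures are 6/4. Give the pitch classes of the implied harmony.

A, D#, F#

A fourth above A in this key is D#.
A sixth above A in this key is F#.
Together with the bass A, this spells D# diminished in second inversion.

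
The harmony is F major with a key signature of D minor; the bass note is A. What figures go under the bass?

6

A is the third of F major, so the chord is in first inversion.
A triad in first inversion is figured 6/3, conventionally abbreviated 6.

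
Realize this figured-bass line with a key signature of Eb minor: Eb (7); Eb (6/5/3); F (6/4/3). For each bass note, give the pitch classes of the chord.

Eb, Gb, Bb, Db | Eb, Gb, Bb, Cb | F, Ab, Bb, Db

Eb (7/5/3): Eb, Gb, Bb, Db.
Eb (6/5/3): Eb, Gb, Bb, Cb.
F (6/4/3): F, Ab, Bb, Db.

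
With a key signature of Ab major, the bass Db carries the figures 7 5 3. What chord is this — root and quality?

The figures 7 5 3 indicate a seventh chord in root position.
In root position the bass is the root, so the root is Db.
The chord tones are Db, F, Ab, C, giving Db major seventh.

Db major seventh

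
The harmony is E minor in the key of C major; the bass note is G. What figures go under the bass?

G is the third of E minor, so the chord is in first inversion.
A triad in first inversion is figured 6/3, conventionally abbreviated 6.

6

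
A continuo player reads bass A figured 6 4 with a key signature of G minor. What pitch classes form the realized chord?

A, D, F

A fourth above A in this key is D.
A sixth above A in this key is F.
Together with the bass A, this spells D minor in second inversion.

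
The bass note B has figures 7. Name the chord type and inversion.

seventh chord, root position

7 is shorthand for 7/5/3.
Intervals of 7/5/3 above the bass form a seventh chord; the bass is the root, so this is root position.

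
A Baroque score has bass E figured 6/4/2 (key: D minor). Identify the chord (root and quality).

The figures 6/4/2 indicate a seventh chord in third inversion.
In third inversion the root lies a second above the bass: a second above E in D minor is F.
The chord tones are E, F, A, C, giving F major seventh.

F major seventh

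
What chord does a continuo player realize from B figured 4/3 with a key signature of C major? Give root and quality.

E minor seventh

The figures 4/3 indicate a seventh chord in second inversion.
In second inversion the root lies a fourth above the bass: a fourth above B in C major is E.
The chord tones are B, D, E, G, giving E minor seventh.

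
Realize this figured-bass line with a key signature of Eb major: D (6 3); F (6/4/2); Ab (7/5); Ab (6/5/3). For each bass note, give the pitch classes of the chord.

D (6/3): D, F, Bb.
F (6/4/2): F, G, Bb, D.
Ab (7/5/3): Ab, C, Eb, G.
Ab (6/5/3): Ab, C, Eb, F.

D, F, Bb | F, G, Bb, D | Ab, C, Eb, G | Ab, C, Eb, F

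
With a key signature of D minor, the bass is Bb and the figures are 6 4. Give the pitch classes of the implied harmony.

A fourth above Bb in this key is E.
A sixth above Bb in this key is G.
Together with the bass Bb, this spells E diminished in second inversion.

Bb, E, G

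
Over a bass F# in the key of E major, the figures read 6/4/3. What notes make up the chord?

A third above F# in this key is A.
A fourth above F# in this key is B.
A sixth above F# in this key is D#.
Together with the bass F#, this spells B dominant seventh in second inversion.

F#, A, B, D#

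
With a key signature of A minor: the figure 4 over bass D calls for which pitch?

Counting 3 letter steps above D lands on G; in A minor, that letter is G.

G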